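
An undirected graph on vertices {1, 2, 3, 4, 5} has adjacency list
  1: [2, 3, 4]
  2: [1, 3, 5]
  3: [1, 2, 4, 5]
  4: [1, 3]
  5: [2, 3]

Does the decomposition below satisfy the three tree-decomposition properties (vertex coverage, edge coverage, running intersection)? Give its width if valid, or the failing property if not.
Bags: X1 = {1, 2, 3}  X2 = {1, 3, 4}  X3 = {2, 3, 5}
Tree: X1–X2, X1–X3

Checking the three conditions: (i) the bags cover all of {1, 2, 3, 4, 5}; (ii) for each edge, some bag contains both endpoints; (iii) the bags containing any fixed vertex form a subtree. All hold, so the decomposition is valid with width 3 − 1 = 2.

Yes; width 2.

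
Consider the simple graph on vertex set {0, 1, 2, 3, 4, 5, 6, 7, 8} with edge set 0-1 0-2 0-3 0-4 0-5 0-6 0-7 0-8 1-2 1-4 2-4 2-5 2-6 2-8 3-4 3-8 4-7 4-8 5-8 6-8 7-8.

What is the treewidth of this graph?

A width-3 tree decomposition is:
Bags: B1 = {0, 2, 5, 8}  B2 = {0, 2, 4, 8}  B3 = {0, 4, 7, 8}  B4 = {0, 1, 2, 4}  B5 = {0, 3, 4, 8}  B6 = {0, 2, 6, 8}
Tree: B1–B2, B2–B3, B2–B4, B3–B5, B2–B6
Every bag has size at most 4, so the width is 4 − 1 = 3 and tw(G) ≤ 3. On the other hand G contains the 4-clique {0, 2, 4, 8}. A clique must lie in a single bag of any decomposition, so no decomposition can have width below 3. Therefore the treewidth is 3.

3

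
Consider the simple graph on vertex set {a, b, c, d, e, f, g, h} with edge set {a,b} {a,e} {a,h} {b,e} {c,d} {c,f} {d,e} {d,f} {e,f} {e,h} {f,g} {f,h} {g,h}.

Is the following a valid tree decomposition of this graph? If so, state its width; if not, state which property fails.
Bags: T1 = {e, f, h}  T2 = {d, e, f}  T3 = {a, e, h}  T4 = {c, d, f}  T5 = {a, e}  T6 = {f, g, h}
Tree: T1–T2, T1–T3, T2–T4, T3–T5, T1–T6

No — vertex b appears in no bag.

A tree decomposition must satisfy three properties: every vertex lies in some bag; for every edge, both endpoints lie together in some bag; and for every vertex, the bags containing it form a connected subtree. Here vertex b appears in no bag, so the decomposition is invalid.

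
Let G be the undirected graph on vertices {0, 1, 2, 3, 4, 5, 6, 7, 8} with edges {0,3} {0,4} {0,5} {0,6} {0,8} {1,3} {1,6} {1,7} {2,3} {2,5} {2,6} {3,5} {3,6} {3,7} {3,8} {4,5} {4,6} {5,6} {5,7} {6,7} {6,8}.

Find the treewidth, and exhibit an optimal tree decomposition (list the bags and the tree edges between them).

Each bag holds 4 vertices, so the decomposition has width 3, which upper-bounds the treewidth. On the other hand G contains the 4-clique {0, 3, 6, 8}. A clique must lie in a single bag of any decomposition, so no decomposition can have width below 3. The upper and lower bounds meet at 3, so that is the treewidth.

Treewidth 3.
One optimal decomposition is:
Bags: B1 = {0, 3, 5, 6}  B2 = {3, 5, 6, 7}  B3 = {0, 3, 6, 8}  B4 = {0, 4, 5, 6}  B5 = {2, 3, 5, 6}  B6 = {1, 3, 6, 7}
Tree: B1–B2, B1–B3, B1–B4, B1–B5, B2–B6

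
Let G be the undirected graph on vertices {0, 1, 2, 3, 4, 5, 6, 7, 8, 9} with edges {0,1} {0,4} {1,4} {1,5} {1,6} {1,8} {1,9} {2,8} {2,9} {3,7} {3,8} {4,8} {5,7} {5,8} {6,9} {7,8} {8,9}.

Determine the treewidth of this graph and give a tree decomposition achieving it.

Treewidth 2.
Bags: B1 = {5, 7, 8}  B2 = {1, 5, 8}  B3 = {1, 4, 8}  B4 = {3, 7, 8}  B5 = {1, 8, 9}  B6 = {0, 1, 4}  B7 = {1, 6, 9}  B8 = {2, 8, 9}
Tree: B1–B2, B2–B3, B1–B4, B3–B5, B3–B6, B5–B7, B5–B8

Each bag holds 3 vertices, so the decomposition has width 2, which upper-bounds the treewidth. For the lower bound, the 3 vertices {0, 1, 4} are pairwise adjacent, and any tree decomposition puts a clique entirely inside one bag — forcing width ≥ 2. The upper and lower bounds meet at 2, so that is the treewidth.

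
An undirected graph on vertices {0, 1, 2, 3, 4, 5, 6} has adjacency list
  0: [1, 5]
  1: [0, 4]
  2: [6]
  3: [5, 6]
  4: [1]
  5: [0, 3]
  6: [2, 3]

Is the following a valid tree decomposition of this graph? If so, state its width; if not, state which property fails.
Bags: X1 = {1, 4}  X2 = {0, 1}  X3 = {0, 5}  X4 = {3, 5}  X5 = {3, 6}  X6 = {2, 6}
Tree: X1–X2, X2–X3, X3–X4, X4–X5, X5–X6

Yes; width 1.

Vertex coverage: the bags together contain {0, 1, 2, 3, 4, 5, 6}, the full vertex set. Edge coverage: each edge of G has both endpoints in at least one bag. Running intersection: for every vertex, the bags containing it form a connected subtree. All three properties hold, so this is a valid tree decomposition of width max|bag| − 1 = 1, and hence tw(G) ≤ 1.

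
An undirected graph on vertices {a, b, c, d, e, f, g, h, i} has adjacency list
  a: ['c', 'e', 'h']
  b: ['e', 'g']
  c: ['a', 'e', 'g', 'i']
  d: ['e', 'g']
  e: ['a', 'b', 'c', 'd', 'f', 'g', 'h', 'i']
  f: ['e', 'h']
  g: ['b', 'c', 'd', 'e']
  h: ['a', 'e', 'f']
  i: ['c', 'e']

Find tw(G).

A width-2 tree decomposition is:
Bags: B1 = {c, e, g}  B2 = {a, c, e}  B3 = {a, e, h}  B4 = {d, e, g}  B5 = {c, e, i}  B6 = {e, f, h}  B7 = {b, e, g}
Tree: B1–B2, B2–B3, B1–B4, B1–B5, B3–B6, B4–B7
Every bag has size at most 3, so the width is 3 − 1 = 2 and tw(G) ≤ 2. Conversely, {e, f, h} is a clique of size 3, and the vertices of any clique must share a bag in every tree decomposition; so some bag has ≥ 3 vertices and tw(G) ≥ 2. Hence tw(G) = 2 exactly.

2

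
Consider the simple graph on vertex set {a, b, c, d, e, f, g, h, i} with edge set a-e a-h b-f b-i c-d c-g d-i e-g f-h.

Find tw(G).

2

A width-2 tree decomposition is:
Bags: B1 = {c, d, g}  B2 = {d, g, i}  B3 = {b, g, i}  B4 = {b, f, g}  B5 = {f, g, h}  B6 = {a, g, h}  B7 = {a, e, g}
Tree: B1–B2, B2–B3, B3–B4, B4–B5, B5–B6, B6–B7
Each bag holds 3 vertices, so the decomposition has width 2, which upper-bounds the treewidth. For the lower bound, G contains the cycle g–c–d–i–b–f–h–a–e–g, so G is not a forest; only forests have treewidth ≤ 1, hence tw(G) ≥ 2. Hence tw(G) = 2 exactly.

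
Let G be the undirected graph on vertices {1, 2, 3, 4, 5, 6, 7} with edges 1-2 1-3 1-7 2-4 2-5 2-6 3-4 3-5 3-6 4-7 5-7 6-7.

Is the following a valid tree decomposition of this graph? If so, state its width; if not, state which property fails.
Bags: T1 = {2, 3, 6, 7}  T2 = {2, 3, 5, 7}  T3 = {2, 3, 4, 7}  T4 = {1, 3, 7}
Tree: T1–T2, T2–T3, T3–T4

No — edge (2,1) lies in no bag.

A tree decomposition must satisfy three properties: every vertex lies in some bag; for every edge, both endpoints lie together in some bag; and for every vertex, the bags containing it form a connected subtree. Here edge (2,1) lies in no bag, so the decomposition is invalid.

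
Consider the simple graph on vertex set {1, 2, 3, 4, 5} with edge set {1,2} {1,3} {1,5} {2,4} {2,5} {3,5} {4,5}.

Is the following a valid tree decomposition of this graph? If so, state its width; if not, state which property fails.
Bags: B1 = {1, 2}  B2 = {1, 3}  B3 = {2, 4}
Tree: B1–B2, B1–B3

No — vertex 5 appears in no bag.

A tree decomposition must satisfy three properties: every vertex lies in some bag; for every edge, both endpoints lie together in some bag; and for every vertex, the bags containing it form a connected subtree. Here vertex 5 appears in no bag, so the decomposition is invalid.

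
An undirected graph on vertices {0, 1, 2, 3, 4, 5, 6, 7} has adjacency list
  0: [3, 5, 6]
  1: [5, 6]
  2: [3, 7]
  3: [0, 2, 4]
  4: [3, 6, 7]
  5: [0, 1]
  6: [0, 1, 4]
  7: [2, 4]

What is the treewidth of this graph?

A width-2 tree decomposition is:
Bags: B1 = {1, 5, 6}  B2 = {0, 5, 6}  B3 = {0, 4, 6}  B4 = {0, 3, 4}  B5 = {3, 4, 7}  B6 = {2, 3, 7}
Tree: B1–B2, B2–B3, B3–B4, B4–B5, B5–B6
Each bag holds 3 vertices, so the decomposition has width 2, which upper-bounds the treewidth. Since 1–5–0–6–1 is a cycle in G, G is not acyclic. Forests are exactly the graphs of treewidth ≤ 1, so tw(G) ≥ 2. Combining the bounds, tw(G) = 2.

2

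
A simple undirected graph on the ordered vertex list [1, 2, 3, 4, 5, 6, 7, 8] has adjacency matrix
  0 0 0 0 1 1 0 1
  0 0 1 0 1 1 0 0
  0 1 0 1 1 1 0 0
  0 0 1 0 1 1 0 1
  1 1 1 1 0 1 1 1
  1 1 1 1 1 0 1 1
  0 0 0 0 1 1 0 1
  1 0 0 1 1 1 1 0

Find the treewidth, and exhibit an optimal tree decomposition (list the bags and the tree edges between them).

Treewidth 3.
One such decomposition:
Bags: B1 = {4, 5, 6, 8}  B2 = {3, 4, 5, 6}  B3 = {2, 3, 5, 6}  B4 = {5, 6, 7, 8}  B5 = {1, 5, 6, 8}
Tree: B1–B2, B2–B3, B1–B4, B1–B5

Each bag holds 4 vertices, so the decomposition has width 3, which upper-bounds the treewidth. Conversely, {1, 5, 6, 8} is a clique of size 4, and the vertices of any clique must share a bag in every tree decomposition; so some bag has ≥ 4 vertices and tw(G) ≥ 3. Hence tw(G) = 3 exactly.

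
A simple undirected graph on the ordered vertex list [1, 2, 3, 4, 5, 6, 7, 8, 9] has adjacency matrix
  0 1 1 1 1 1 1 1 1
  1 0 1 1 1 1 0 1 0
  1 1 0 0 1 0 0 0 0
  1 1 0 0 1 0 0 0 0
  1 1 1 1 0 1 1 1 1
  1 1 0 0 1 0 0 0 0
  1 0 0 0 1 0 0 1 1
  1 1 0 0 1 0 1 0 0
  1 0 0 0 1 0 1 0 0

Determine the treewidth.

A width-3 tree decomposition is:
Bags: B1 = {1, 2, 5, 8}  B2 = {1, 2, 4, 5}  B3 = {1, 5, 7, 8}  B4 = {1, 2, 5, 6}  B5 = {1, 5, 7, 9}  B6 = {1, 2, 3, 5}
Tree: B1–B2, B1–B3, B1–B4, B3–B5, B2–B6
The largest bag has 4 vertices, giving width 3; this decomposition certifies tw(G) ≤ 3. Conversely, {1, 5, 7, 9} is a clique of size 4, and the vertices of any clique must share a bag in every tree decomposition; so some bag has ≥ 4 vertices and tw(G) ≥ 3. Combining the bounds, tw(G) = 3.

3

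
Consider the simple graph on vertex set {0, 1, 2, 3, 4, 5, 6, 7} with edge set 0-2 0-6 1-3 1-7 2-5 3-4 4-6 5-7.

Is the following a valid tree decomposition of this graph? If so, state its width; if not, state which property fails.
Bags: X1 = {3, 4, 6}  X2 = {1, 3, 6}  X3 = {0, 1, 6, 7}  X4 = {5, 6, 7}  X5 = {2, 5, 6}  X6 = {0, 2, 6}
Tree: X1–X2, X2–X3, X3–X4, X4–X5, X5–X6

A tree decomposition must satisfy three properties: every vertex lies in some bag; for every edge, both endpoints lie together in some bag; and for every vertex, the bags containing it form a connected subtree. Here bags containing vertex 0 are not connected in the tree, so the decomposition is invalid.

No — bags containing vertex 0 are not connected in the tree.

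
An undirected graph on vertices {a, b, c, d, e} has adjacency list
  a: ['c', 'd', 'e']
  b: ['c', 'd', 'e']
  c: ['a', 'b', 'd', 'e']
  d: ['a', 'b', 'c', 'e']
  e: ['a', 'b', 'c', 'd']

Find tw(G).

3

A width-3 tree decomposition is:
Bags: B1 = {a, c, d, e}  B2 = {b, c, d, e}
Tree: B1–B2
Every bag has size at most 4, so the width is 4 − 1 = 3 and tw(G) ≤ 3. For the lower bound, the 4 vertices {a, c, d, e} are pairwise adjacent, and any tree decomposition puts a clique entirely inside one bag — forcing width ≥ 3. Combining the bounds, tw(G) = 3.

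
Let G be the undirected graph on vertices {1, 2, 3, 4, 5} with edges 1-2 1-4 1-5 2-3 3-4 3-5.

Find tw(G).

2

A width-2 tree decomposition is:
Bags: B1 = {1, 2, 3}  B2 = {1, 3, 5}  B3 = {1, 3, 4}
Tree: B1–B2, B2–B3
Each bag holds 3 vertices, so the decomposition has width 2, which upper-bounds the treewidth. The edges 2–3–5–1–2 form a cycle, so G is not a tree and its treewidth is at least 2. Therefore the treewidth is 2.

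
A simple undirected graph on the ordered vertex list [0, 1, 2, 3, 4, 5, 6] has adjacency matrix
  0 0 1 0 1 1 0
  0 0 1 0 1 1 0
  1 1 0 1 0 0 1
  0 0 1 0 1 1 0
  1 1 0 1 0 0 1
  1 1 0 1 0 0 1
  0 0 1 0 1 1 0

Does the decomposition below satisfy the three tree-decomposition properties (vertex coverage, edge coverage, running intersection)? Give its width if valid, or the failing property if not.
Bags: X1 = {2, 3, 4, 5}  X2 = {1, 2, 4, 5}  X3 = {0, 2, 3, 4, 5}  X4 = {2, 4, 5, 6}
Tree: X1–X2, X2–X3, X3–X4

A tree decomposition must satisfy three properties: every vertex lies in some bag; for every edge, both endpoints lie together in some bag; and for every vertex, the bags containing it form a connected subtree. Here bags containing vertex 3 are not connected in the tree, so the decomposition is invalid.

No — bags containing vertex 3 are not connected in the tree.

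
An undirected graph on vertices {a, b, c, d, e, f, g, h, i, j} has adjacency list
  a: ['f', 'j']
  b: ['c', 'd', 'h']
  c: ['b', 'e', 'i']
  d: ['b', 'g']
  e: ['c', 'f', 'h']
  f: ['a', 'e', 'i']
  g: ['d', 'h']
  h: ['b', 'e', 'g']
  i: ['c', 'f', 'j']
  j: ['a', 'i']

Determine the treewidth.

A width-2 tree decomposition is:
Bags: B1 = {b, d, g}  B2 = {b, g, h}  B3 = {b, c, h}  B4 = {c, e, h}  B5 = {c, e, i}  B6 = {e, f, i}  B7 = {f, i, j}  B8 = {a, f, j}
Tree: B1–B2, B2–B3, B3–B4, B4–B5, B5–B6, B6–B7, B7–B8
The largest bag has 3 vertices, giving width 2; this decomposition certifies tw(G) ≤ 2. Since d–g–h–b–d is a cycle in G, G is not acyclic. Forests are exactly the graphs of treewidth ≤ 1, so tw(G) ≥ 2. The upper and lower bounds meet at 2, so that is the treewidth.

2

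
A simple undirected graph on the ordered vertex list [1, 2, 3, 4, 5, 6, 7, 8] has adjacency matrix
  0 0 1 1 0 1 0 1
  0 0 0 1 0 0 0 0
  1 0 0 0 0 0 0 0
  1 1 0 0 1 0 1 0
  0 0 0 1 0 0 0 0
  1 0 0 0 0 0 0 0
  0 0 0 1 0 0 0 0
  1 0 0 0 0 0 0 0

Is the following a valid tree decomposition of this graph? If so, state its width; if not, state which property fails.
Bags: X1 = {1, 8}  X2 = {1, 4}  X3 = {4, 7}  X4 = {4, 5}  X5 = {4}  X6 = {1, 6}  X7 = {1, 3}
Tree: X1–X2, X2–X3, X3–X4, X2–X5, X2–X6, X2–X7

A tree decomposition must satisfy three properties: every vertex lies in some bag; for every edge, both endpoints lie together in some bag; and for every vertex, the bags containing it form a connected subtree. Here vertex 2 appears in no bag, so the decomposition is invalid.

No — vertex 2 appears in no bag.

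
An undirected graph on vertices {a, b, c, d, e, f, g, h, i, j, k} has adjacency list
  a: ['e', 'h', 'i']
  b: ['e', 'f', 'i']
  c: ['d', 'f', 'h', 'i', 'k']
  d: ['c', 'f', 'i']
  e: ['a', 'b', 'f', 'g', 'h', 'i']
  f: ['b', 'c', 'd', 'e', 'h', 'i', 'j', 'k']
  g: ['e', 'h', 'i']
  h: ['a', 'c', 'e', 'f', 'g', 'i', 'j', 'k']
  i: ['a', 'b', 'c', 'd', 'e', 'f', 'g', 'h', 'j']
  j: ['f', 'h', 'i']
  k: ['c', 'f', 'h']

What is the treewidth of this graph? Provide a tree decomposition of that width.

Treewidth 3.
One optimal decomposition is:
Bags: B1 = {a, e, h, i}  B2 = {e, f, h, i}  B3 = {c, f, h, i}  B4 = {e, g, h, i}  B5 = {c, d, f, i}  B6 = {b, e, f, i}  B7 = {f, h, i, j}  B8 = {c, f, h, k}
Tree: B1–B2, B2–B3, B1–B4, B3–B5, B2–B6, B3–B7, B3–B8

The largest bag has 4 vertices, giving width 3; this decomposition certifies tw(G) ≤ 3. For the lower bound, the 4 vertices {c, f, h, k} are pairwise adjacent, and any tree decomposition puts a clique entirely inside one bag — forcing width ≥ 3. The upper and lower bounds meet at 3, so that is the treewidth.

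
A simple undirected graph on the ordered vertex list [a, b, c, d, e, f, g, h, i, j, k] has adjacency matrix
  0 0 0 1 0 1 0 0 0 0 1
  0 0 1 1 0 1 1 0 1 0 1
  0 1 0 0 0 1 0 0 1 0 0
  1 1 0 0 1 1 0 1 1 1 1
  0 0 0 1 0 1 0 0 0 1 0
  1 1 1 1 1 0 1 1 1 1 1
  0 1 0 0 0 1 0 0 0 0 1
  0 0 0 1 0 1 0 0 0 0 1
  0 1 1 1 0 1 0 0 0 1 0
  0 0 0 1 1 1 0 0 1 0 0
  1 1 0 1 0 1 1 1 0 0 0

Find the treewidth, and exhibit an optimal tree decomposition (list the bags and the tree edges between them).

Treewidth 3.
One such decomposition:
Bags: B1 = {b, f, g, k}  B2 = {b, d, f, k}  B3 = {b, d, f, i}  B4 = {d, f, i, j}  B5 = {a, d, f, k}  B6 = {d, e, f, j}  B7 = {b, c, f, i}  B8 = {d, f, h, k}
Tree: B1–B2, B2–B3, B3–B4, B2–B5, B4–B6, B3–B7, B5–B8

The largest bag has 4 vertices, giving width 3; this decomposition certifies tw(G) ≤ 3. On the other hand G contains the 4-clique {d, e, f, j}. A clique must lie in a single bag of any decomposition, so no decomposition can have width below 3. Combining the bounds, tw(G) = 3.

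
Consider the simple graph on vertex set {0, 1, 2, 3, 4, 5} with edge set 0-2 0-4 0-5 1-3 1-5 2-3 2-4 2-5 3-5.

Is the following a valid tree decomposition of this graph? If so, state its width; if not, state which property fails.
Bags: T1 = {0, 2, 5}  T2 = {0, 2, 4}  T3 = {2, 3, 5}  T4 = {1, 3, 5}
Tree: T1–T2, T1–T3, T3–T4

Vertex coverage: the bags together contain {0, 1, 2, 3, 4, 5}, the full vertex set. Edge coverage: each edge of G has both endpoints in at least one bag. Running intersection: for every vertex, the bags containing it form a connected subtree. All three properties hold, so this is a valid tree decomposition of width max|bag| − 1 = 2, and hence tw(G) ≤ 2.

Yes; width 2.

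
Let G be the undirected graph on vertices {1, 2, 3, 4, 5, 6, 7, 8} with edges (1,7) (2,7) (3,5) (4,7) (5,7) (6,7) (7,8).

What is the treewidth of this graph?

1

A width-1 tree decomposition is:
Bags: B1 = {1, 7}  B2 = {2, 7}  B3 = {7, 8}  B4 = {5, 7}  B5 = {4, 7}  B6 = {3, 5}  B7 = {6, 7}
Tree: B1–B2, B1–B3, B3–B4, B1–B5, B4–B6, B2–B7
Each bag holds 2 vertices, so the decomposition has width 1, which upper-bounds the treewidth. G has an edge, so its treewidth is at least 1. Hence tw(G) = 1 exactly.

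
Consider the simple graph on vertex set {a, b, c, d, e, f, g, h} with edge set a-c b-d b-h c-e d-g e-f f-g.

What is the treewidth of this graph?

1

A width-1 tree decomposition is:
Bags: B1 = {b, h}  B2 = {b, d}  B3 = {d, g}  B4 = {f, g}  B5 = {e, f}  B6 = {c, e}  B7 = {a, c}
Tree: B1–B2, B2–B3, B3–B4, B4–B5, B5–B6, B6–B7
The largest bag has 2 vertices, giving width 1; this decomposition certifies tw(G) ≤ 1. Since G has at least one edge (e.g. h–b), it is not an edgeless graph, so tw(G) ≥ 1. The upper and lower bounds meet at 1, so that is the treewidth.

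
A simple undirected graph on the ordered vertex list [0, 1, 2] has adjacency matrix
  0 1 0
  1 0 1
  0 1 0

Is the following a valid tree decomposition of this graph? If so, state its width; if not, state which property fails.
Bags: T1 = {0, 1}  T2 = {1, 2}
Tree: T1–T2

Yes; width 1.

Checking the three conditions: (i) the bags cover all of {0, 1, 2}; (ii) for each edge, some bag contains both endpoints; (iii) the bags containing any fixed vertex form a subtree. All hold, so the decomposition is valid with width 2 − 1 = 1.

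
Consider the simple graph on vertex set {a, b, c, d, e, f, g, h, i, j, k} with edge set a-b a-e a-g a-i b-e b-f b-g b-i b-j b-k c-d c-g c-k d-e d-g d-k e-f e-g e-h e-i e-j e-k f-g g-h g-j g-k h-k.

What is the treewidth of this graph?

A width-3 tree decomposition is:
Bags: B1 = {b, e, g, j}  B2 = {b, e, g, k}  B3 = {e, g, h, k}  B4 = {d, e, g, k}  B5 = {b, e, f, g}  B6 = {a, b, e, g}  B7 = {a, b, e, i}  B8 = {c, d, g, k}
Tree: B1–B2, B2–B3, B3–B4, B1–B5, B5–B6, B6–B7, B4–B8
Every bag has size at most 4, so the width is 4 − 1 = 3 and tw(G) ≤ 3. Conversely, {d, e, g, k} is a clique of size 4, and the vertices of any clique must share a bag in every tree decomposition; so some bag has ≥ 4 vertices and tw(G) ≥ 3. The upper and lower bounds meet at 3, so that is the treewidth.

3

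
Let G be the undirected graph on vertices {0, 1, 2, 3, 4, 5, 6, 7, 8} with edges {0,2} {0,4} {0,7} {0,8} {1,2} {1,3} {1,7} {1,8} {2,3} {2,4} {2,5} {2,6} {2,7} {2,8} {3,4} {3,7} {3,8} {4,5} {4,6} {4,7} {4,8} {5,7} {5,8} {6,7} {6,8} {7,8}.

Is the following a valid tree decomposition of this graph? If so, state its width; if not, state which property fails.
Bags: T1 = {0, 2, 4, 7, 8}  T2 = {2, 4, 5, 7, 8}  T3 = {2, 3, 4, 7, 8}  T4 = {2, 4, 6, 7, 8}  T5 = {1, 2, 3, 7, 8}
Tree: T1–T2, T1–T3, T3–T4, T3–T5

Checking the three conditions: (i) the bags cover all of {0, 1, 2, 3, 4, 5, 6, 7, 8}; (ii) for each edge, some bag contains both endpoints; (iii) the bags containing any fixed vertex form a subtree. All hold, so the decomposition is valid with width 5 − 1 = 4.

Yes; width 4.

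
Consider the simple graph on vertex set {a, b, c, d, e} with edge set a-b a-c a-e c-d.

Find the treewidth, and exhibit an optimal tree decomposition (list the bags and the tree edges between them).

Treewidth 1.
One such decomposition:
Bags: B1 = {a, b}  B2 = {a, c}  B3 = {a, e}  B4 = {c, d}
Tree: B1–B2, B1–B3, B2–B4

Every bag has size at most 2, so the width is 2 − 1 = 1 and tw(G) ≤ 1. Since G has at least one edge (e.g. a–b), it is not an edgeless graph, so tw(G) ≥ 1. Combining the bounds, tw(G) = 1.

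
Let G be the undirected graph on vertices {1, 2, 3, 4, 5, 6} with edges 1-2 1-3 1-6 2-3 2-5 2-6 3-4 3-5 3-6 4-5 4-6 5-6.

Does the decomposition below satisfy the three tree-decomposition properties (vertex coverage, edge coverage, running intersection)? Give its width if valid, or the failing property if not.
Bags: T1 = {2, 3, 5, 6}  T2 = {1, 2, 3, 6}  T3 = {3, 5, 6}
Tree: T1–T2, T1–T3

No — vertex 4 appears in no bag.

A tree decomposition must satisfy three properties: every vertex lies in some bag; for every edge, both endpoints lie together in some bag; and for every vertex, the bags containing it form a connected subtree. Here vertex 4 appears in no bag, so the decomposition is invalid.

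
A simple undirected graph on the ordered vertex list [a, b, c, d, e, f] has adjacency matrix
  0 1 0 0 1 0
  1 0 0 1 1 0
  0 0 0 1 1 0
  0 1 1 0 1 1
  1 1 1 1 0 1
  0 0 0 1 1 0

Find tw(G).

2

A width-2 tree decomposition is:
Bags: B1 = {b, d, e}  B2 = {a, b, e}  B3 = {d, e, f}  B4 = {c, d, e}
Tree: B1–B2, B1–B3, B1–B4
The largest bag has 3 vertices, giving width 2; this decomposition certifies tw(G) ≤ 2. Conversely, {c, d, e} is a clique of size 3, and the vertices of any clique must share a bag in every tree decomposition; so some bag has ≥ 3 vertices and tw(G) ≥ 2. The upper and lower bounds meet at 2, so that is the treewidth.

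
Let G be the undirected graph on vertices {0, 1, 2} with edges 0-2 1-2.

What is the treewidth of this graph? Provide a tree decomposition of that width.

Treewidth 1.
One such decomposition:
Bags: B1 = {0, 2}  B2 = {1, 2}
Tree: B1–B2

Each bag holds 2 vertices, so the decomposition has width 1, which upper-bounds the treewidth. G has an edge, so its treewidth is at least 1. Combining the bounds, tw(G) = 1.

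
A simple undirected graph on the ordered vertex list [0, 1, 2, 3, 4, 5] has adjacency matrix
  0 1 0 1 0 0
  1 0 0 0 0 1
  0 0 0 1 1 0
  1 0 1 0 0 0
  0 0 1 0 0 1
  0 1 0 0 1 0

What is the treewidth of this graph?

2

A width-2 tree decomposition is:
Bags: B1 = {2, 3, 4}  B2 = {3, 4, 5}  B3 = {1, 3, 5}  B4 = {0, 1, 3}
Tree: B1–B2, B2–B3, B3–B4
Every bag has size at most 3, so the width is 3 − 1 = 2 and tw(G) ≤ 2. For the lower bound, G contains the cycle 3–2–4–5–1–0–3, so G is not a forest; only forests have treewidth ≤ 1, hence tw(G) ≥ 2. Therefore the treewidth is 2.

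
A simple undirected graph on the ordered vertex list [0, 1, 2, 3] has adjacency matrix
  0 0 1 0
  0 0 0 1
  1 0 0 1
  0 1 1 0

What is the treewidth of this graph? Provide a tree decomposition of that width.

The largest bag has 2 vertices, giving width 1; this decomposition certifies tw(G) ≤ 1. Any graph with an edge has treewidth ≥ 1, and G has the edge 0–2. Therefore the treewidth is 1.

Treewidth 1.
Bags: B1 = {0, 2}  B2 = {2, 3}  B3 = {1, 3}
Tree: B1–B2, B2–B3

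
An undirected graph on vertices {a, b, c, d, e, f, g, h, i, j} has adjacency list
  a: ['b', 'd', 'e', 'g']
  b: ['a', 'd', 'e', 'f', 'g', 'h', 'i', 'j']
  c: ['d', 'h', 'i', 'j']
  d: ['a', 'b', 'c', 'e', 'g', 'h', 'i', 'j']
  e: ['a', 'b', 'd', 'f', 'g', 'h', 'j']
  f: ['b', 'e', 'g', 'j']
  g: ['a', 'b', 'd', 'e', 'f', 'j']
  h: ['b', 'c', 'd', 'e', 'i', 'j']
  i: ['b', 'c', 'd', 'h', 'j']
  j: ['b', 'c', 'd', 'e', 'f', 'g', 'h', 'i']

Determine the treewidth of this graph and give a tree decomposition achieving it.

Each bag holds 5 vertices, so the decomposition has width 4, which upper-bounds the treewidth. Conversely, {c, d, h, i, j} is a clique of size 5, and the vertices of any clique must share a bag in every tree decomposition; so some bag has ≥ 5 vertices and tw(G) ≥ 4. The upper and lower bounds meet at 4, so that is the treewidth.

Treewidth 4.
One optimal decomposition is:
Bags: B1 = {b, d, e, g, j}  B2 = {b, d, e, h, j}  B3 = {b, d, h, i, j}  B4 = {b, e, f, g, j}  B5 = {c, d, h, i, j}  B6 = {a, b, d, e, g}
Tree: B1–B2, B2–B3, B1–B4, B3–B5, B1–B6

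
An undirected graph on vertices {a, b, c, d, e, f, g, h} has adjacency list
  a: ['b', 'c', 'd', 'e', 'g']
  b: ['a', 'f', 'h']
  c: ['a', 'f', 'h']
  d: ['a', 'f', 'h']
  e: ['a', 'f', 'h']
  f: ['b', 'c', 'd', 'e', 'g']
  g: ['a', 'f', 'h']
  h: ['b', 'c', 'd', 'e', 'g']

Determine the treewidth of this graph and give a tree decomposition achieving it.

Treewidth 3.
One such decomposition:
Bags: B1 = {a, d, f, h}  B2 = {a, b, f, h}  B3 = {a, f, g, h}  B4 = {a, e, f, h}  B5 = {a, c, f, h}
Tree: B1–B2, B2–B3, B3–B4, B4–B5

Every bag has size at most 4, so the width is 4 − 1 = 3 and tw(G) ≤ 3. For the lower bound: the 4 vertex sets {d,h}, {b,f}, {a}, {g} are disjoint, each induces a connected subgraph, and every pair is joined by at least one edge of G. Contracting each set to a single vertex therefore yields K_{4} as a minor, and since treewidth is minor-monotone, tw(G) ≥ tw(K_{4}) = 3. Hence tw(G) = 3 exactly.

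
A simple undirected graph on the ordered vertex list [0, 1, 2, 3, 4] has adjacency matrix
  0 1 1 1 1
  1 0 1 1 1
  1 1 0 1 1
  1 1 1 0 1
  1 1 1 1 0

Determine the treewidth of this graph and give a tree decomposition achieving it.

Treewidth 4.
Bags: B1 = {0, 1, 2, 3, 4}
Tree: (single bag)

A single bag containing all 5 vertices is trivially a valid decomposition of width 4. On the other hand G contains the 5-clique {0, 1, 2, 3, 4}. A clique must lie in a single bag of any decomposition, so no decomposition can have width below 4. The upper and lower bounds meet at 4, so that is the treewidth.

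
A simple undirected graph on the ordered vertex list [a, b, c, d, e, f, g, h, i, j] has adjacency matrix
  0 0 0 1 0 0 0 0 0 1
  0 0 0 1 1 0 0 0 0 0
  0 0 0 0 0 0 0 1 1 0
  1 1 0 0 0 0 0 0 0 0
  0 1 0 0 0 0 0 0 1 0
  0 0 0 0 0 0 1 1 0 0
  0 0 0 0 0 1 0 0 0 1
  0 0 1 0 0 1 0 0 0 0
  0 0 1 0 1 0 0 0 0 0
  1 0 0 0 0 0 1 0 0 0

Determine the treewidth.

A width-2 tree decomposition is:
Bags: B1 = {a, g, j}  B2 = {a, d, g}  B3 = {b, d, g}  B4 = {b, e, g}  B5 = {e, g, i}  B6 = {c, g, i}  B7 = {c, g, h}  B8 = {f, g, h}
Tree: B1–B2, B2–B3, B3–B4, B4–B5, B5–B6, B6–B7, B7–B8
Every bag has size at most 3, so the width is 3 − 1 = 2 and tw(G) ≤ 2. The edges g–j–a–d–b–e–i–c–h–f–g form a cycle, so G is not a tree and its treewidth is at least 2. Therefore the treewidth is 2.

2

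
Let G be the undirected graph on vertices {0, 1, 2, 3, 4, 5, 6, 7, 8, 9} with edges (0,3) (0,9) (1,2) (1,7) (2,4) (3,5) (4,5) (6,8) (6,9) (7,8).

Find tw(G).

2

A width-2 tree decomposition is:
Bags: B1 = {1, 7, 8}  B2 = {1, 2, 8}  B3 = {2, 4, 8}  B4 = {4, 5, 8}  B5 = {3, 5, 8}  B6 = {0, 3, 8}  B7 = {0, 8, 9}  B8 = {6, 8, 9}
Tree: B1–B2, B2–B3, B3–B4, B4–B5, B5–B6, B6–B7, B7–B8
Every bag has size at most 3, so the width is 3 − 1 = 2 and tw(G) ≤ 2. For the lower bound, G contains the cycle 8–7–1–2–4–5–3–0–9–6–8, so G is not a forest; only forests have treewidth ≤ 1, hence tw(G) ≥ 2. Therefore the treewidth is 2.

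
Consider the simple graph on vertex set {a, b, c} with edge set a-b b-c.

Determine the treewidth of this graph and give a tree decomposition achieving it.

Treewidth 1.
Bags: B1 = {b, c}  B2 = {a, b}
Tree: B1–B2

The largest bag has 2 vertices, giving width 1; this decomposition certifies tw(G) ≤ 1. G has an edge, so its treewidth is at least 1. Therefore the treewidth is 1.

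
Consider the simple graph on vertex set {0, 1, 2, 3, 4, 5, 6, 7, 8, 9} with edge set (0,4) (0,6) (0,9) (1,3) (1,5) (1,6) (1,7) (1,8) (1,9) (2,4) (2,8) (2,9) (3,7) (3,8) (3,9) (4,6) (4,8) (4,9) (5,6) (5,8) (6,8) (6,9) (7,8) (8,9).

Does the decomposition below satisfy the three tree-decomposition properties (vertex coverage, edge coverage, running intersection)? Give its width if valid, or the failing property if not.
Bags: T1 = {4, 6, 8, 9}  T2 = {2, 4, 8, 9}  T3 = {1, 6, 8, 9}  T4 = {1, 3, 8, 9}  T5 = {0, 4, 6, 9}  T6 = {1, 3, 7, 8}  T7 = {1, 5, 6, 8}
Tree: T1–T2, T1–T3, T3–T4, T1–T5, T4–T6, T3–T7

Every vertex of G appears in some bag (union = {0, 1, 2, 3, 4, 5, 6, 7, 8, 9}); every edge is covered by a bag; and for each vertex v the set of bags containing v is connected in the bag tree. The decomposition is therefore valid. The largest bag has 4 vertices, so the width is 3.

Yes; width 3.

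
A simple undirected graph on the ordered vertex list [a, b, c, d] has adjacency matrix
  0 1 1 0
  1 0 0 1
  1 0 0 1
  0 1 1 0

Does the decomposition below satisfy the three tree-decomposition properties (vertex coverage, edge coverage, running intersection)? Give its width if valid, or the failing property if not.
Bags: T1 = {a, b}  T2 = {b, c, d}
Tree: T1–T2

A tree decomposition must satisfy three properties: every vertex lies in some bag; for every edge, both endpoints lie together in some bag; and for every vertex, the bags containing it form a connected subtree. Here edge (c,a) lies in no bag, so the decomposition is invalid.

No — edge (c,a) lies in no bag.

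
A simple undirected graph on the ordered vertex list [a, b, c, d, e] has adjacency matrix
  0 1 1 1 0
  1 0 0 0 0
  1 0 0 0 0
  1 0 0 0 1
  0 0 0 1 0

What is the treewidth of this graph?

A width-1 tree decomposition is:
Bags: B1 = {a, d}  B2 = {a, b}  B3 = {d, e}  B4 = {a, c}
Tree: B1–B2, B1–B3, B2–B4
The largest bag has 2 vertices, giving width 1; this decomposition certifies tw(G) ≤ 1. G has an edge, so its treewidth is at least 1. Combining the bounds, tw(G) = 1.

1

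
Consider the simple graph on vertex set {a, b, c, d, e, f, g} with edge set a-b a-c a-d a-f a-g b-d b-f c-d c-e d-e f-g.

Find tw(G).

2

A width-2 tree decomposition is:
Bags: B1 = {a, b, f}  B2 = {a, b, d}  B3 = {a, c, d}  B4 = {a, f, g}  B5 = {c, d, e}
Tree: B1–B2, B2–B3, B1–B4, B3–B5
Each bag holds 3 vertices, so the decomposition has width 2, which upper-bounds the treewidth. Conversely, {c, d, e} is a clique of size 3, and the vertices of any clique must share a bag in every tree decomposition; so some bag has ≥ 3 vertices and tw(G) ≥ 2. Combining the bounds, tw(G) = 2.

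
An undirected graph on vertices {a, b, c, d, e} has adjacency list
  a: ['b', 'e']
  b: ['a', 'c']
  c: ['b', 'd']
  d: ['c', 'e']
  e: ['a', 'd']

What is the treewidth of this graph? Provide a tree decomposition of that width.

Treewidth 2.
One such decomposition:
Bags: B1 = {a, d, e}  B2 = {a, b, d}  B3 = {b, c, d}
Tree: B1–B2, B2–B3

Each bag holds 3 vertices, so the decomposition has width 2, which upper-bounds the treewidth. Since d–e–a–b–c–d is a cycle in G, G is not acyclic. Forests are exactly the graphs of treewidth ≤ 1, so tw(G) ≥ 2. Combining the bounds, tw(G) = 2.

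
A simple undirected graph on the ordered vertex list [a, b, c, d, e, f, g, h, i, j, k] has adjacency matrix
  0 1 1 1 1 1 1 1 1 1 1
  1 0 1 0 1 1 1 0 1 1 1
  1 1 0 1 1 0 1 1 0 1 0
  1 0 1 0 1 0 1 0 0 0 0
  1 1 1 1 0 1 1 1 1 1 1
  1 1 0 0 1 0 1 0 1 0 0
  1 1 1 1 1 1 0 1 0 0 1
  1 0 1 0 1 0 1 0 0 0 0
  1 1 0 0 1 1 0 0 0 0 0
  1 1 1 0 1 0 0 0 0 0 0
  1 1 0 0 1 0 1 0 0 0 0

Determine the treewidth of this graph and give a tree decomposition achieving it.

Every bag has size at most 5, so the width is 5 − 1 = 4 and tw(G) ≤ 4. On the other hand G contains the 5-clique {a, c, d, e, g}. A clique must lie in a single bag of any decomposition, so no decomposition can have width below 4. Combining the bounds, tw(G) = 4.

Treewidth 4.
One such decomposition:
Bags: B1 = {a, b, c, e, g}  B2 = {a, c, d, e, g}  B3 = {a, b, c, e, j}  B4 = {a, b, e, g, k}  B5 = {a, c, e, g, h}  B6 = {a, b, e, f, g}  B7 = {a, b, e, f, i}
Tree: B1–B2, B1–B3, B1–B4, B1–B5, B1–B6, B6–B7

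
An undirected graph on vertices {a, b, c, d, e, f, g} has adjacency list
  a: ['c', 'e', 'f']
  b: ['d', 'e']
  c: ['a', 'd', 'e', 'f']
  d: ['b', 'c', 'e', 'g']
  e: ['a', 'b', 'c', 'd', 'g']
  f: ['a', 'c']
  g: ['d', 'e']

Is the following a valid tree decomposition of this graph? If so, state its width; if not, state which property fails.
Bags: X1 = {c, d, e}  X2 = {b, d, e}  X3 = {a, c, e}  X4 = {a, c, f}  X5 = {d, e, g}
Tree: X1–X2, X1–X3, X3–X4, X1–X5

Vertex coverage: the bags together contain {a, b, c, d, e, f, g}, the full vertex set. Edge coverage: each edge of G has both endpoints in at least one bag. Running intersection: for every vertex, the bags containing it form a connected subtree. All three properties hold, so this is a valid tree decomposition of width max|bag| − 1 = 2, and hence tw(G) ≤ 2.

Yes; width 2.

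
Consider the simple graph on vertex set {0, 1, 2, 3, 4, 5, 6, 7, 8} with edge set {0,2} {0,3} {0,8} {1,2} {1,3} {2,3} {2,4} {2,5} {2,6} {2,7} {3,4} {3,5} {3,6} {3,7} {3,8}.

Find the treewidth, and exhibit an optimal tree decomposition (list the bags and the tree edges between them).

Treewidth 2.
One such decomposition:
Bags: B1 = {2, 3, 5}  B2 = {0, 2, 3}  B3 = {2, 3, 7}  B4 = {0, 3, 8}  B5 = {1, 2, 3}  B6 = {2, 3, 4}  B7 = {2, 3, 6}
Tree: B1–B2, B1–B3, B2–B4, B1–B5, B3–B6, B2–B7

Every bag has size at most 3, so the width is 3 − 1 = 2 and tw(G) ≤ 2. For the lower bound, the 3 vertices {0, 3, 8} are pairwise adjacent, and any tree decomposition puts a clique entirely inside one bag — forcing width ≥ 2. Hence tw(G) = 2 exactly.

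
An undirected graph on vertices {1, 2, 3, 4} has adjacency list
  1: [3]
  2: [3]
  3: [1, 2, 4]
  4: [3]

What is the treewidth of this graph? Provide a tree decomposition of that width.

Each bag holds 2 vertices, so the decomposition has width 1, which upper-bounds the treewidth. Since G has at least one edge (e.g. 3–4), it is not an edgeless graph, so tw(G) ≥ 1. Combining the bounds, tw(G) = 1.

Treewidth 1.
One optimal decomposition is:
Bags: B1 = {3, 4}  B2 = {1, 3}  B3 = {2, 3}
Tree: B1–B2, B2–B3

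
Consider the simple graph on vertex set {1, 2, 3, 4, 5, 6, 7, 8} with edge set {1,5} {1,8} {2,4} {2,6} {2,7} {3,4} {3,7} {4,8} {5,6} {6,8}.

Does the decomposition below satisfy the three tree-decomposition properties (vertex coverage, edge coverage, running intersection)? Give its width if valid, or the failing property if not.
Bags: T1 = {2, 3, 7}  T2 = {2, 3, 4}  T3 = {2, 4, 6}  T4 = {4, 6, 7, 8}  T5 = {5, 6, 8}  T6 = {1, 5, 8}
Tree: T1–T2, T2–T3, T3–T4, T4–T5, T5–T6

No — bags containing vertex 7 are not connected in the tree.

A tree decomposition must satisfy three properties: every vertex lies in some bag; for every edge, both endpoints lie together in some bag; and for every vertex, the bags containing it form a connected subtree. Here bags containing vertex 7 are not connected in the tree, so the decomposition is invalid.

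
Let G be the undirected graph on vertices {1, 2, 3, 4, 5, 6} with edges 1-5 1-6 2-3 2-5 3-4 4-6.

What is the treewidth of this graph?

2

A width-2 tree decomposition is:
Bags: B1 = {1, 4, 6}  B2 = {1, 3, 4}  B3 = {1, 2, 3}  B4 = {1, 2, 5}
Tree: B1–B2, B2–B3, B3–B4
Each bag holds 3 vertices, so the decomposition has width 2, which upper-bounds the treewidth. For the lower bound, G contains the cycle 1–6–4–3–2–5–1, so G is not a forest; only forests have treewidth ≤ 1, hence tw(G) ≥ 2. Hence tw(G) = 2 exactly.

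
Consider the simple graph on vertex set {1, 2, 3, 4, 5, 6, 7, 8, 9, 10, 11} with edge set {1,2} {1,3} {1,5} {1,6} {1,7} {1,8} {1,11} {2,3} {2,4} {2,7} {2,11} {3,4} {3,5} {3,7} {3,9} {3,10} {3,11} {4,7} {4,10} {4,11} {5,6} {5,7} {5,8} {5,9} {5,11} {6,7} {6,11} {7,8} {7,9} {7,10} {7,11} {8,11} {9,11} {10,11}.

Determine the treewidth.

A width-4 tree decomposition is:
Bags: B1 = {1, 3, 5, 7, 11}  B2 = {1, 2, 3, 7, 11}  B3 = {3, 5, 7, 9, 11}  B4 = {1, 5, 6, 7, 11}  B5 = {2, 3, 4, 7, 11}  B6 = {1, 5, 7, 8, 11}  B7 = {3, 4, 7, 10, 11}
Tree: B1–B2, B1–B3, B1–B4, B2–B5, B1–B6, B5–B7
The largest bag has 5 vertices, giving width 4; this decomposition certifies tw(G) ≤ 4. Conversely, {1, 5, 7, 8, 11} is a clique of size 5, and the vertices of any clique must share a bag in every tree decomposition; so some bag has ≥ 5 vertices and tw(G) ≥ 4. Combining the bounds, tw(G) = 4.

4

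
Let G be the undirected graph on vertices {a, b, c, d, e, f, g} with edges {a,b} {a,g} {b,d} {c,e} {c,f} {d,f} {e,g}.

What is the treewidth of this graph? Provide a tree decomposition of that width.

Treewidth 2.
One optimal decomposition is:
Bags: B1 = {c, e, g}  B2 = {c, f, g}  B3 = {d, f, g}  B4 = {b, d, g}  B5 = {a, b, g}
Tree: B1–B2, B2–B3, B3–B4, B4–B5

The largest bag has 3 vertices, giving width 2; this decomposition certifies tw(G) ≤ 2. The edges g–e–c–f–d–b–a–g form a cycle, so G is not a tree and its treewidth is at least 2. Hence tw(G) = 2 exactly.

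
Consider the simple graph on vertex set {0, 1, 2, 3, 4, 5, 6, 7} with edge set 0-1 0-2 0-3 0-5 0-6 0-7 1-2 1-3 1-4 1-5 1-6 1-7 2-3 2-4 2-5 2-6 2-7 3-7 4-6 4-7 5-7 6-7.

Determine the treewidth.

4

A width-4 tree decomposition is:
Bags: B1 = {0, 1, 2, 6, 7}  B2 = {1, 2, 4, 6, 7}  B3 = {0, 1, 2, 3, 7}  B4 = {0, 1, 2, 5, 7}
Tree: B1–B2, B1–B3, B3–B4
The largest bag has 5 vertices, giving width 4; this decomposition certifies tw(G) ≤ 4. On the other hand G contains the 5-clique {0, 1, 2, 3, 7}. A clique must lie in a single bag of any decomposition, so no decomposition can have width below 4. Combining the bounds, tw(G) = 4.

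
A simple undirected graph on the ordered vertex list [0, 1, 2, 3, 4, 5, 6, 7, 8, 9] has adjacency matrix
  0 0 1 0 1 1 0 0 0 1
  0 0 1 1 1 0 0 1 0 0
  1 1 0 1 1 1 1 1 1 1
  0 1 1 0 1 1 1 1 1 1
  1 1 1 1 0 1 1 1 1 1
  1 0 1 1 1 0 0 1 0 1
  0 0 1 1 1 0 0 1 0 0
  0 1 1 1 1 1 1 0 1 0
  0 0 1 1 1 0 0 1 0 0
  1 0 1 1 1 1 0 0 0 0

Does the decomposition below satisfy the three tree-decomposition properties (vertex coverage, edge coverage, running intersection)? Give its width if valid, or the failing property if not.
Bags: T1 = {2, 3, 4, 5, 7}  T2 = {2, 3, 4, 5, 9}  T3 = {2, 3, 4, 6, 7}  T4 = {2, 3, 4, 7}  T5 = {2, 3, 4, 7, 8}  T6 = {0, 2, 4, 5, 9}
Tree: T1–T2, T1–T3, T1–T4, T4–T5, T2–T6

A tree decomposition must satisfy three properties: every vertex lies in some bag; for every edge, both endpoints lie together in some bag; and for every vertex, the bags containing it form a connected subtree. Here vertex 1 appears in no bag, so the decomposition is invalid.

No — vertex 1 appears in no bag.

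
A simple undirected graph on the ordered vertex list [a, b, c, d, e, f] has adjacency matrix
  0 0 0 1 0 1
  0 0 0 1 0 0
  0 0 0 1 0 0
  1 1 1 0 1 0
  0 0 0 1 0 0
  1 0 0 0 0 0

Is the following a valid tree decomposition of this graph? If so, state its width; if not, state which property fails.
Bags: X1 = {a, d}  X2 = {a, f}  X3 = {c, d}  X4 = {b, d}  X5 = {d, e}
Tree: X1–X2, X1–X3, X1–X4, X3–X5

Vertex coverage: the bags together contain {a, b, c, d, e, f}, the full vertex set. Edge coverage: each edge of G has both endpoints in at least one bag. Running intersection: for every vertex, the bags containing it form a connected subtree. All three properties hold, so this is a valid tree decomposition of width max|bag| − 1 = 1, and hence tw(G) ≤ 1.

Yes; width 1.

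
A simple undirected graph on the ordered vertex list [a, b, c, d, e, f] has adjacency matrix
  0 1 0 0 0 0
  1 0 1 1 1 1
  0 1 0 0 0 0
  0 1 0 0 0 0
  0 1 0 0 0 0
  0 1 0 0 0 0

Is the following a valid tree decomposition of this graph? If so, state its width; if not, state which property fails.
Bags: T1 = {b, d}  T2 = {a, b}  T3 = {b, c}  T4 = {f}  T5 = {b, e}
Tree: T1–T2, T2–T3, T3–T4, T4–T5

No — edge (b,f) lies in no bag.

A tree decomposition must satisfy three properties: every vertex lies in some bag; for every edge, both endpoints lie together in some bag; and for every vertex, the bags containing it form a connected subtree. Here edge (b,f) lies in no bag, so the decomposition is invalid.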